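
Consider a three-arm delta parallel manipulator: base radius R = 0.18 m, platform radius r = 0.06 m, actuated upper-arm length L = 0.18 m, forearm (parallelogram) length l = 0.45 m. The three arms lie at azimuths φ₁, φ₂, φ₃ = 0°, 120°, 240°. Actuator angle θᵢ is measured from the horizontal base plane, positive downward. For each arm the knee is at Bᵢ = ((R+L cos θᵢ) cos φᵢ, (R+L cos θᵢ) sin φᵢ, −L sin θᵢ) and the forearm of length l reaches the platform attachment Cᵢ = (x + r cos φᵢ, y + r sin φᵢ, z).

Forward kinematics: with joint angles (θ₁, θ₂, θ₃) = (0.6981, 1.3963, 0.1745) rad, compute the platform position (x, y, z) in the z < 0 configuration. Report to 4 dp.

S1 = (0.2579·cos0.0°, 0.2579·sin0.0°, -0.1157) = (0.2579, 0.0000, -0.1157)
φ2=120.0°: virtual centre (-0.0756, 0.1310, -0.1773), radius l
φ3=240.0°: virtual centre (-0.1486, -0.2574, -0.0313), radius l
|S₂|²−|S₁|² = -0.0256;  |S₃|²−|S₁|² = 0.0094
linear system: -0.6670x+0.2620y = -0.0256−-0.1231z; -0.8130x+-0.5149y = 0.0094−0.1689z
det = 0.5564;  x = 0.0192+-0.0344z,  y = -0.0487+0.3824z
into |P−S₁|² = l²: 1.1474z² + 0.2106z + -0.1298 = 0;  Δ = 0.6400;  z = -0.4404 or 0.2569 → z<0 root = -0.4404
x = 0.0344, y = -0.2171

(0.0344, -0.2171, -0.4404)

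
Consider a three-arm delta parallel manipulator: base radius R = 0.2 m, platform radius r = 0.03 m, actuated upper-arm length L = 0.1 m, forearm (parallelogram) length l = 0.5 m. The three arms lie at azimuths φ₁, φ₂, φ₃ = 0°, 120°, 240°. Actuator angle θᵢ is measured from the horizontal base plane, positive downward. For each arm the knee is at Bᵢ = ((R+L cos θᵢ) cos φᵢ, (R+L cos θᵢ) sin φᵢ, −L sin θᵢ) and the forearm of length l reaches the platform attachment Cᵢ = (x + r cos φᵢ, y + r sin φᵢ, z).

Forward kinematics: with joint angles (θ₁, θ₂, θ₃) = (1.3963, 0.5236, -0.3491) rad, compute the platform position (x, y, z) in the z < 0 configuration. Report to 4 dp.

(-0.1647, -0.0842, -0.4434)

φ1=0.0°: virtual centre (0.1874, 0.0000, -0.0985), radius l
O2 = (0.2566·cos120.0°, 0.2566·sin120.0°, -0.0500) = (-0.1283, 0.2222, -0.0500)
arm 3 at φ=240.0°: e+L cos θ3 = 0.2640;  O3 = (-0.1320, -0.2286, 0.0342)
subtract pairs → two planes through P
[-0.6313 0.4444 0.0970]·P = 0.0235;  [-0.6387 -0.4572 0.2654]·P = 0.0260
det = 0.5725;  x = -0.0390+0.2834z,  y = -0.0025+0.1845z
into |P−O₁|² = l²: 1.1144z² + 0.0677z + -0.1890 = 0;  Δ = 0.8473;  z = -0.4434 or 0.3826 → z<0 root = -0.4434
x = -0.1647, y = -0.0842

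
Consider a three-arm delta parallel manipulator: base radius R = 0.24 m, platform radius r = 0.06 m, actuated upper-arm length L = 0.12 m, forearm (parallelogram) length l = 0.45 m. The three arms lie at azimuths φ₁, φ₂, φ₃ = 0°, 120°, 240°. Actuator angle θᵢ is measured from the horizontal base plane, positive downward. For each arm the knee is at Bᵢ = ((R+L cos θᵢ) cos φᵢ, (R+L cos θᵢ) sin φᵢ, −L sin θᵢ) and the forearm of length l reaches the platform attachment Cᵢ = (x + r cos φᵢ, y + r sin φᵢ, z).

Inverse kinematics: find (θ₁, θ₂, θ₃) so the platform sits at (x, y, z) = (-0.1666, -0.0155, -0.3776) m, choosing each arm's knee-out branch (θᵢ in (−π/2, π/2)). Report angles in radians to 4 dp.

θ₁ = 1.3968, θ₂ = 0.1747, θ₃ = 0.0005

rotate P by −φ1: (-0.1666, -0.0155, -0.3776)
  e−x'=0.3466;  (l²−L²−(e−x')²−y'²−z²)/2L = -0.3119
  √(A²+B²)=0.5126;  θ1 = -0.8282+2.2250 ≈ 1.3968
φ2=120.0° → target in arm frame (0.0699, 0.1520)
  A cos θ + B sin θ = C:  0.1101·cos θ + -0.3776·sin θ = 0.0428
  γ=atan2(-0.3776,0.1101)=-1.2870;  ψ=arccos(0.1089)=1.4617;  θ2=γ+ψ≈0.1747
φ3=240.0° → target in arm frame (0.0967, -0.1365)
  A=0.0833, B=-0.3776, C=(l²−L²−A²−y'²−z²)/(2L)=0.0831
  θ3 = atan2(B,A) + arccos(C/0.3867) = 0.0005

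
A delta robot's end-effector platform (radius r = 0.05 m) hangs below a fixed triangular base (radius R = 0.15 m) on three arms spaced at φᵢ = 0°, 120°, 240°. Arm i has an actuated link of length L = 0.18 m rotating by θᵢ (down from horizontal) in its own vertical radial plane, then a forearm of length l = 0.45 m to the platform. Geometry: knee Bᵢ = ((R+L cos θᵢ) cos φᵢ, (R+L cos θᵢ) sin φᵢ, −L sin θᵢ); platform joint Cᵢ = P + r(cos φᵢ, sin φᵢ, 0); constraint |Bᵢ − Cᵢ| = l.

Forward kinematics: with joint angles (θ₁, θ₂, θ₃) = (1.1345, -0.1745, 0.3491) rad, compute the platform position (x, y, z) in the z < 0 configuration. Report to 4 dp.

φ1=0.0°: virtual centre (0.1761, 0.0000, -0.1631), radius l
arm 2 at φ=120.0°: (R−r)+L cos θ2 = 0.2773;  centre 2 = (-0.1386, 0.2401, 0.0313)
arm 3 at φ=240.0°: (R−r)+L cos θ3 = 0.2691;  centre 3 = (-0.1346, -0.2331, -0.0616)
eliminate P² terms by subtracting sphere 1 from 2 and 3
[-0.6294 0.4802 0.3888]·P = 0.0202;  [-0.6213 -0.4662 0.2031]·P = 0.0186
det = 0.5918;  x = -0.0311+0.4711z,  y = 0.0015+-0.1921z
into |P−centre ₁|² = l²: 1.2589z² + 0.1306z + -0.1330 = 0;  Δ = 0.6867;  z = -0.3810 or 0.2773 → z<0 root = -0.3810
x = -0.2105, y = 0.0746

(-0.2105, 0.0746, -0.3810)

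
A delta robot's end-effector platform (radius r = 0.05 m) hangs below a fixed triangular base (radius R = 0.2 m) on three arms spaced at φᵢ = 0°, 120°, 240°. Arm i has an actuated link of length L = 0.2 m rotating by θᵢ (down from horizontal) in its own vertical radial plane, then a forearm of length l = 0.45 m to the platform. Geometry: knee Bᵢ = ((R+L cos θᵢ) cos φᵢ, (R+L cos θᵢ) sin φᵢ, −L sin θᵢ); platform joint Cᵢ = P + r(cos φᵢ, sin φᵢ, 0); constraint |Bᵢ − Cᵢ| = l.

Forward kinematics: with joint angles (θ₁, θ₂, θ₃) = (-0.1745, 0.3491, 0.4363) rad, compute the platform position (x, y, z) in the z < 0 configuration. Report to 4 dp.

(0.0734, 0.0111, -0.3224)

φ1=0.0°: virtual centre (0.3470, 0.0000, 0.0347), radius l
φ2=120.0°: virtual centre (-0.1690, 0.2927, -0.0684), radius l
arm 3 at φ=240.0°: ρ3 = 0.3313;  O3 = (-0.1656, -0.2869, -0.0845)
eliminate P² terms by subtracting sphere 1 from 2 and 3
linear system: -1.0319x+0.5853y = -0.0027−-0.2063z; -1.0252x+-0.5738y = -0.0047−-0.2385z
det = 1.1921;  x = 0.0036+-0.2164z,  y = 0.0017+-0.0290z
sphere 1 gives Az²+Bz+C=0 with A=1.0477, B=0.0790, C=-0.0834;  B²−4AC=0.3558;  roots -0.3224, 0.2469;  negative root z = -0.3224
x = 0.0734, y = 0.0111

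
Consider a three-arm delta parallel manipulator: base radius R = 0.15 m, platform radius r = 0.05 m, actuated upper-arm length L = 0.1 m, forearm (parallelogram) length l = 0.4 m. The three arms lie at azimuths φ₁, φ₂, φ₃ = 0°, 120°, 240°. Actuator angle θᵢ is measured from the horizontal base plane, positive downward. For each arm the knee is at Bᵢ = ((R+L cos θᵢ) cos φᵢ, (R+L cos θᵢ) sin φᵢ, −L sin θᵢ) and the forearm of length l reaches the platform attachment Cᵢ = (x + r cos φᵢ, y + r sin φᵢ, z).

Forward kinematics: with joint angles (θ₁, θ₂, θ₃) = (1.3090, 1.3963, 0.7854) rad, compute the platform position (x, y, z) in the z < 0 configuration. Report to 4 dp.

centre 1 = (0.1259·cos0.0°, 0.1259·sin0.0°, -0.0966) = (0.1259, 0.0000, -0.0966)
centre 2 = (0.1174·cos120.0°, 0.1174·sin120.0°, -0.0985) = (-0.0587, 0.1016, -0.0985)
centre 3 = (0.1707·cos240.0°, 0.1707·sin240.0°, -0.0707) = (-0.0854, -0.1478, -0.0707)
subtract pairs → two planes through P
[-0.3691 0.2033 -0.0038]·P = -0.0017;  [-0.4225 -0.2957 0.0518]·P = 0.0090
Cramer: x(z) = -0.0068+0.0482z;  y(z) = -0.0207+0.1062z
into |P−centre ₁|² = l²: 1.0136z² + 0.1760z + -0.1326 = 0;  Δ = 0.5688;  z = -0.4589 or 0.2852 → z<0 root = -0.4589
x = -0.0289, y = -0.0694

(-0.0289, -0.0694, -0.4589)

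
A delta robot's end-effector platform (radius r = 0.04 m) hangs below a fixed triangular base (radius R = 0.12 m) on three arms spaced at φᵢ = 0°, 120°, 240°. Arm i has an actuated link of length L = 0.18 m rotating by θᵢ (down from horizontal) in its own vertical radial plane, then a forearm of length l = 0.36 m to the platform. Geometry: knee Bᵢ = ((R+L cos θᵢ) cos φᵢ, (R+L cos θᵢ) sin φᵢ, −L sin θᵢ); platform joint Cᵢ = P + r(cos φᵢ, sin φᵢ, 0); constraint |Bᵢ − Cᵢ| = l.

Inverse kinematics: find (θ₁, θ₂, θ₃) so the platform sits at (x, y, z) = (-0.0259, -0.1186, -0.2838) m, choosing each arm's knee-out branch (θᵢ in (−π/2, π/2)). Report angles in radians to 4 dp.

θ₁ = 0.4363, θ₂ = 0.6980, θ₃ = -0.2616

arm 1 (φ=0.0°): x'=-0.0259, y'=-0.1186
  A=0.1059, B=-0.2838, C=(l²−L²−A²−y'²−z²)/(2L)=-0.0240
  √(A²+B²)=0.3029;  θ1 = -1.2136+1.6500 ≈ 0.4363
rotate P by −φ2: (-0.0898, 0.0817, -0.2838)
  A cos θ + B sin θ = C:  0.1698·cos θ + -0.2838·sin θ = -0.0523
  θ2 = atan2(B,A) + arccos(C/0.3307) = 0.6980
φ3=240.0° → target in arm frame (0.1157, 0.0369)
  A cos θ + B sin θ = C:  -0.0357·cos θ + -0.2838·sin θ = 0.0390
  √(A²+B²)=0.2860;  θ3 = -1.6958+1.4342 ≈ -0.2616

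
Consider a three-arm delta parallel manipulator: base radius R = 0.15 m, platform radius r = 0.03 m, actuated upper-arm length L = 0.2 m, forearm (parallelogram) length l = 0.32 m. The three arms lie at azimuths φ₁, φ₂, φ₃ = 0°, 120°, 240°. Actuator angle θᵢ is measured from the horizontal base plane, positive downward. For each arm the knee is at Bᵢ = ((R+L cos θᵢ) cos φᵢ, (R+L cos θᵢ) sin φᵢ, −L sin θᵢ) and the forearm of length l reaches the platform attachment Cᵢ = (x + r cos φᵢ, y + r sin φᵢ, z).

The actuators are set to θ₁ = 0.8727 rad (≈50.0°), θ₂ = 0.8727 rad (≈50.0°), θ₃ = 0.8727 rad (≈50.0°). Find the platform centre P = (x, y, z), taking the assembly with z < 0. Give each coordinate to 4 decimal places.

(0.0000, 0.0000, -0.3548)

centre 1 = (0.2486·cos0.0°, 0.2486·sin0.0°, -0.1532) = (0.2486, 0.0000, -0.1532)
centre 2 = (0.2486·cos120.0°, 0.2486·sin120.0°, -0.1532) = (-0.1243, 0.2153, -0.1532)
centre 3 = (0.2486·cos240.0°, 0.2486·sin240.0°, -0.1532) = (-0.1243, -0.2153, -0.1532)
|centre ₂|²−|centre ₁|² = 0.0000;  |centre ₃|²−|centre ₁|² = 0.0000
linear system: -0.7457x+0.4305y = 0.0000−0.0000z; -0.7457x+-0.4305y = 0.0000−0.0000z
det = 0.6420;  x = 0.0000+0.0000z,  y = 0.0000+0.0000z
into |P−centre ₁|² = l²: 1.0000z² + 0.3064z + -0.0171 = 0;  Δ = 0.1625;  z = -0.3548 or 0.0483 → z<0 root = -0.3548
x = 0.0000, y = 0.0000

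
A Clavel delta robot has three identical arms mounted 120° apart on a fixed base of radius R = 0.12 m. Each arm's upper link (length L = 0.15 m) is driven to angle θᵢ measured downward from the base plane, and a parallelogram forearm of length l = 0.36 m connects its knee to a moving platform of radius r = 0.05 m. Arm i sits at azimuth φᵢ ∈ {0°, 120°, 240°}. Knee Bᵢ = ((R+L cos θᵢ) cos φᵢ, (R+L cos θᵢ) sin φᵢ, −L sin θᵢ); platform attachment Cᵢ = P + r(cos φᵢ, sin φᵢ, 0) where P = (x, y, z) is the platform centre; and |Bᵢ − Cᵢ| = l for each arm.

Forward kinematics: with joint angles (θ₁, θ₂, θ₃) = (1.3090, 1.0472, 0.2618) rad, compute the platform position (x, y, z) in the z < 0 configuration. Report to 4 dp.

(-0.1266, -0.1159, -0.3914)

arm 1 at φ=0.0°: (R−r)+L cos θ1 = 0.1088;  O1 = (0.1088, 0.0000, -0.1449)
arm 2 at φ=120.0°: (R−r)+L cos θ2 = 0.1450;  O2 = (-0.0725, 0.1256, -0.1299)
O3 = (0.2149·cos240.0°, 0.2149·sin240.0°, -0.0388) = (-0.1074, -0.1861, -0.0388)
subtract pairs → two planes through P
[-0.3626 0.2511 0.0300]·P = 0.0051;  [-0.4325 -0.3722 0.2121]·P = 0.0148
det = 0.2436;  x = -0.0230+0.2645z,  y = -0.0131+0.2626z
into |P−O₁|² = l²: 1.1389z² + 0.2131z + -0.0910 = 0;  Δ = 0.4602;  z = -0.3914 or 0.2042 → z<0 root = -0.3914
x = -0.1266, y = -0.1159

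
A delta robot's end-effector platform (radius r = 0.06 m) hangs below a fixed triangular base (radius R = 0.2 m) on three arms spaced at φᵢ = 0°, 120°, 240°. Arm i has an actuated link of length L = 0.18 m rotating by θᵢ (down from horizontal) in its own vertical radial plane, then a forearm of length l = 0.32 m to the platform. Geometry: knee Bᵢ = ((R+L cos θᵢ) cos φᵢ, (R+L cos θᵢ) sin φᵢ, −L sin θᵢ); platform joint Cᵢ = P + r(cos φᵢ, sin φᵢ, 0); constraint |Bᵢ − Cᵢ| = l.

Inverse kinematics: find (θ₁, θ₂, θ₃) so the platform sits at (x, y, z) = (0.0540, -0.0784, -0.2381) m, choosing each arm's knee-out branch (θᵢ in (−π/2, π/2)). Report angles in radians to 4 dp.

arm 1 (φ=0.0°): x'=0.0540, y'=-0.0784
  A cos θ + B sin θ = C:  0.0860·cos θ + -0.2381·sin θ = -0.0007
  γ=atan2(-0.2381,0.0860)=-1.2242;  ψ=arccos(-0.0026)=1.5734;  θ1=γ+ψ≈0.3492
rotate P by −φ2: (-0.0949, -0.0076, -0.2381)
  A=0.2349, B=-0.2381, C=(l²−L²−A²−y'²−z²)/(2L)=-0.1165
  γ=atan2(-0.2381,0.2349)=-0.7922;  ψ=arccos(-0.3482)=1.9264;  θ2=γ+ψ≈1.1343
φ3=240.0° → target in arm frame (0.0409, 0.0860)
  e−x'=0.0991;  (l²−L²−(e−x')²−y'²−z²)/2L = -0.0108
  γ=atan2(-0.2381,0.0991)=-1.1764;  ψ=arccos(-0.0420)=1.6128;  θ3=γ+ψ≈0.4365

θ₁ = 0.3492, θ₂ = 1.1343, θ₃ = 0.4365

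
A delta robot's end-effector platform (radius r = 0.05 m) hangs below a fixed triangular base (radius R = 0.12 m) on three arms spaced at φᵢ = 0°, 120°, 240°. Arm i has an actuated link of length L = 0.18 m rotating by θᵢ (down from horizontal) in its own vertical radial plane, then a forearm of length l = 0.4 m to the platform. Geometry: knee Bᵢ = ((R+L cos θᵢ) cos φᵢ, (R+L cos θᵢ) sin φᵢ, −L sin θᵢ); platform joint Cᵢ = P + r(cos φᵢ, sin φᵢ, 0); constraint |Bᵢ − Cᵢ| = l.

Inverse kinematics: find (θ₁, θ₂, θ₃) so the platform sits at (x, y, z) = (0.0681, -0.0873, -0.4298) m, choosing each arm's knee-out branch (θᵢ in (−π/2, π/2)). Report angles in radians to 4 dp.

θ₁ = 0.4362, θ₂ = 0.9599, θ₃ = 0.5234

arm 1 (φ=0.0°): x'=0.0681, y'=-0.0873
  A cos θ + B sin θ = C:  0.0019·cos θ + -0.4298·sin θ = -0.1799
  γ=atan2(-0.4298,0.0019)=-1.5664;  ψ=arccos(-0.4185)=2.0026;  θ1=γ+ψ≈0.4362
arm 2 (φ=120.0°): x'=-0.1097, y'=-0.0153
  A cos θ + B sin θ = C:  0.1797·cos θ + -0.4298·sin θ = -0.2490
  √(A²+B²)=0.4658;  θ2 = -1.1749+2.1347 ≈ 0.9599
φ3=240.0° → target in arm frame (0.0416, 0.1026)
  A cos θ + B sin θ = C:  0.0284·cos θ + -0.4298·sin θ = -0.1902
  γ=atan2(-0.4298,0.0284)=-1.5047;  ψ=arccos(-0.4415)=2.0281;  θ3=γ+ψ≈0.5234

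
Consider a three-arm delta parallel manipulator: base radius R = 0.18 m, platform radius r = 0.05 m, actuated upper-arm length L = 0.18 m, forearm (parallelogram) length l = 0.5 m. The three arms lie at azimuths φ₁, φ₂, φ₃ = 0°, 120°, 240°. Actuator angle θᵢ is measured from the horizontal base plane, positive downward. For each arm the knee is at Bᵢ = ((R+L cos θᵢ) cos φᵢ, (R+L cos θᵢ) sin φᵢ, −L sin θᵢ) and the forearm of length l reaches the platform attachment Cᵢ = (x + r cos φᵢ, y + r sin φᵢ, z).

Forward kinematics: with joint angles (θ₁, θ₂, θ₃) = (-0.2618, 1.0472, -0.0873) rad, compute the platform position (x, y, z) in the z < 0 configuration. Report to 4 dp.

(0.1310, -0.1824, -0.3857)

S1 = (0.3039·cos0.0°, 0.3039·sin0.0°, 0.0466) = (0.3039, 0.0000, 0.0466)
arm 2 at φ=120.0°: e+L cos θ2 = 0.2200;  S2 = (-0.1100, 0.1905, -0.1559)
S3 = (0.3093·cos240.0°, 0.3093·sin240.0°, 0.0157) = (-0.1547, -0.2679, 0.0157)
subtract pairs → two planes through P
[-0.8277 0.3811 -0.4049]·P = -0.0218;  [-0.9170 -0.5357 -0.0618]·P = 0.0014
det = 0.7929;  x = 0.0141+-0.3033z,  y = -0.0267+0.4038z
into |P−S₁|² = l²: 1.2551z² + 0.0611z + -0.1631 = 0;  Δ = 0.8227;  z = -0.3857 or 0.3370 → z<0 root = -0.3857
x = 0.1310, y = -0.1824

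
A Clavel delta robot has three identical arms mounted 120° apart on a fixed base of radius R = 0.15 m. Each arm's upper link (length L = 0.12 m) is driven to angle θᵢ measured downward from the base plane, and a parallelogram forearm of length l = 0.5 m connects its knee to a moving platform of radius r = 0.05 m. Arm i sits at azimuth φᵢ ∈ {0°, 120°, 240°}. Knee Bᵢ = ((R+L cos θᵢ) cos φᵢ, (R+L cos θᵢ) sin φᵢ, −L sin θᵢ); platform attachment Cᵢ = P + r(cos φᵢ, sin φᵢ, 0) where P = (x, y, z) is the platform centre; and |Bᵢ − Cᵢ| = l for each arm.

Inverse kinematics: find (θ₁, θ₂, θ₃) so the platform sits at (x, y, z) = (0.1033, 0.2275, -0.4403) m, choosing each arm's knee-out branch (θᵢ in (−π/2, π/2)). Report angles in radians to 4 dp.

θ₁ = 0.0876, θ₂ = -0.0875, θ₃ = 1.3091

φ1=0.0° → target in arm frame (0.1033, 0.2275)
  e−x'=-0.0033;  (l²−L²−(e−x')²−y'²−z²)/2L = -0.0418
  θ1 = atan2(B,A) + arccos(C/0.4403) = 0.0876
rotate P by −φ2: (0.1454, -0.2032, -0.4403)
  A cos θ + B sin θ = C:  -0.0454·cos θ + -0.4403·sin θ = -0.0067
  γ=atan2(-0.4403,-0.0454)=-1.6735;  ψ=arccos(-0.0152)=1.5860;  θ2=γ+ψ≈-0.0875
rotate P by −φ3: (-0.2487, -0.0243, -0.4403)
  A=0.3487, B=-0.4403, C=(l²−L²−A²−y'²−z²)/(2L)=-0.3351
  √(A²+B²)=0.5616;  θ3 = -0.9010+2.2101 ≈ 1.3091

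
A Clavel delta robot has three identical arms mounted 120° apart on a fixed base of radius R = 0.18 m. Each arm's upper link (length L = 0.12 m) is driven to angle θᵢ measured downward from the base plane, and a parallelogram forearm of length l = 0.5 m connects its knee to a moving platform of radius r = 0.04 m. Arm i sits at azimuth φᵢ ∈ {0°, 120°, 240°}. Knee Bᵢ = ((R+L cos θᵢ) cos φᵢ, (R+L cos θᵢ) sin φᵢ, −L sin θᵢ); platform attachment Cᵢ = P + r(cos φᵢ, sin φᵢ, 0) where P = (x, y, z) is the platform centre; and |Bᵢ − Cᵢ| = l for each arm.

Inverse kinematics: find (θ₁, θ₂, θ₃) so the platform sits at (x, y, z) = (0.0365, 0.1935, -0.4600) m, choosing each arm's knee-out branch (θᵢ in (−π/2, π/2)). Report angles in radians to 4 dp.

θ₁ = 0.4364, θ₂ = -0.0877, θ₃ = 1.3091

rotate P by −φ1: (0.0365, 0.1935, -0.4600)
  e−x'=0.1035;  (l²−L²−(e−x')²−y'²−z²)/2L = -0.1006
  γ=atan2(-0.4600,0.1035)=-1.3495;  ψ=arccos(-0.2135)=1.7859;  θ1=γ+ψ≈0.4364
φ2=120.0° → target in arm frame (0.1493, -0.1284)
  A cos θ + B sin θ = C:  -0.0093·cos θ + -0.4600·sin θ = 0.0310
  √(A²+B²)=0.4601;  θ2 = -1.5911+1.5034 ≈ -0.0877
rotate P by −φ3: (-0.1858, -0.0651, -0.4600)
  A=0.3258, B=-0.4600, C=(l²−L²−A²−y'²−z²)/(2L)=-0.3600
  γ=atan2(-0.4600,0.3258)=-0.9545;  ψ=arccos(-0.6387)=2.2636;  θ3=γ+ψ≈1.3091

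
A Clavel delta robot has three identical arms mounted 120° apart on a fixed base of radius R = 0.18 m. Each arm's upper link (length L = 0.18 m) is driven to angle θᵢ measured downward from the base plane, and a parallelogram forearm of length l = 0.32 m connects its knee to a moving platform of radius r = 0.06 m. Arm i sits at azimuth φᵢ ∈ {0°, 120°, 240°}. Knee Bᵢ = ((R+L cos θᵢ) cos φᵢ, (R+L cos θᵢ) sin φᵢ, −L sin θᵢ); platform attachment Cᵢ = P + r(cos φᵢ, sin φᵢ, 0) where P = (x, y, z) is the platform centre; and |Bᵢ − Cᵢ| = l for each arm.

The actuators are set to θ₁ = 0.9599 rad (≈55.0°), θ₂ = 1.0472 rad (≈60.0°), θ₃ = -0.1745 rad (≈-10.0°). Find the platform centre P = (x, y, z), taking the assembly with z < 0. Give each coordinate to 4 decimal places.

(-0.0565, -0.1220, -0.2437)

arm 1 at φ=0.0°: e+L cos θ1 = 0.2232;  S1 = (0.2232, 0.0000, -0.1474)
arm 2 at φ=120.0°: e+L cos θ2 = 0.2100;  S2 = (-0.1050, 0.1819, -0.1559)
S3 = (0.2973·cos240.0°, 0.2973·sin240.0°, 0.0313) = (-0.1486, -0.2574, 0.0313)
subtract pairs → two planes through P
plane₁₂: -0.6565x+0.3637y+-0.0169z = -0.0032
Cramer: x(z) = -0.0079+0.1993z;  y(z) = -0.0231+0.4062z
into |P−S₁|² = l²: 1.2047z² + 0.1840z + -0.0267 = 0;  Δ = 0.1625;  z = -0.2437 or 0.0909 → z<0 root = -0.2437
x = -0.0565, y = -0.1220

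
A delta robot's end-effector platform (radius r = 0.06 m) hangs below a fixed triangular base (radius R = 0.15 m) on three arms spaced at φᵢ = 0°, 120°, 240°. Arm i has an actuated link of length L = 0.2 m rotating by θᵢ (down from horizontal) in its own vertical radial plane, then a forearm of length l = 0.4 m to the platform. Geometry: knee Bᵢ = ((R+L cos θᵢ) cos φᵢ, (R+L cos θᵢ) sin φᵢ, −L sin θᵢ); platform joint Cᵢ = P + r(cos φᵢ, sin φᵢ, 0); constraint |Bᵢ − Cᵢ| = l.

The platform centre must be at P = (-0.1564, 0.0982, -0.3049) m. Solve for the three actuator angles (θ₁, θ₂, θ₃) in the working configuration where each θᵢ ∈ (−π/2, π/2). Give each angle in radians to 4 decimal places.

θ₁ = 0.9596, θ₂ = -0.3493, θ₃ = 0.4361

φ1=0.0° → target in arm frame (-0.1564, 0.0982)
  e−x'=0.2464;  (l²−L²−(e−x')²−y'²−z²)/2L = -0.1083
  γ=atan2(-0.3049,0.2464)=-0.8911;  ψ=arccos(-0.2763)=1.8507;  θ1=γ+ψ≈0.9596
arm 2 (φ=120.0°): x'=0.1632, y'=0.0863
  e−x'=-0.0732;  (l²−L²−(e−x')²−y'²−z²)/2L = 0.0355
  √(A²+B²)=0.3136;  θ2 = -1.8066+1.4572 ≈ -0.3493
rotate P by −φ3: (-0.0068, -0.1845, -0.3049)
  A=0.0968, B=-0.3049, C=(l²−L²−A²−y'²−z²)/(2L)=-0.0410
  γ=atan2(-0.3049,0.0968)=-1.2632;  ψ=arccos(-0.1282)=1.6993;  θ3=γ+ψ≈0.4361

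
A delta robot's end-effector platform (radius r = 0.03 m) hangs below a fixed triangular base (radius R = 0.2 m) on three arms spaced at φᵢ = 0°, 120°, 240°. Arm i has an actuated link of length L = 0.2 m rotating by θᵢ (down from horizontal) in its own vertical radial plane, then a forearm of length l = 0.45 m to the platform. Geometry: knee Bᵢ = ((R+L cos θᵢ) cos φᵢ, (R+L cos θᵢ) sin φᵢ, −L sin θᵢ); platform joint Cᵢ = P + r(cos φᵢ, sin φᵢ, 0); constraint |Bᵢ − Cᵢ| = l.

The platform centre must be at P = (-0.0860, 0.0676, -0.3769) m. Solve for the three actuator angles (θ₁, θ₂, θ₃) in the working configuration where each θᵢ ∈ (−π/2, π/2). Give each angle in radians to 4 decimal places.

θ₁ = 0.8726, θ₂ = 0.0875, θ₃ = 0.6110

arm 1 (φ=0.0°): x'=-0.0860, y'=0.0676
  e−x'=0.2560;  (l²−L²−(e−x')²−y'²−z²)/2L = -0.1241
  √(A²+B²)=0.4556;  θ1 = -0.9741+1.8468 ≈ 0.8726
arm 2 (φ=120.0°): x'=0.1015, y'=0.0407
  A=0.0685, B=-0.3769, C=(l²−L²−A²−y'²−z²)/(2L)=0.0353
  θ2 = atan2(B,A) + arccos(C/0.3831) = 0.0875
rotate P by −φ3: (-0.0155, -0.1083, -0.3769)
  e−x'=0.1855;  (l²−L²−(e−x')²−y'²−z²)/2L = -0.0643
  γ=atan2(-0.3769,0.1855)=-1.1133;  ψ=arccos(-0.1530)=1.7244;  θ3=γ+ψ≈0.6110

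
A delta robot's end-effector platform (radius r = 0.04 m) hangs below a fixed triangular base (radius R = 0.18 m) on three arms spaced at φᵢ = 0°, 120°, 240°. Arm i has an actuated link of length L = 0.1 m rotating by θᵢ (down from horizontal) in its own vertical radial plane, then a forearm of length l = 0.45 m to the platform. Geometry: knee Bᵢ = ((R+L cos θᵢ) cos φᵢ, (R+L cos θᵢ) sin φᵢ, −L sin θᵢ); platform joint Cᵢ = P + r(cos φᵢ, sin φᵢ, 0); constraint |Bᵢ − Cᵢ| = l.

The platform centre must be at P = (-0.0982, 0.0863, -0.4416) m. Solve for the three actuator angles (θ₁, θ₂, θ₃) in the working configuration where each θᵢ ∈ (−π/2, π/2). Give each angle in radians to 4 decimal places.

φ1=0.0° → target in arm frame (-0.0982, 0.0863)
  A=0.2382, B=-0.4416, C=(l²−L²−A²−y'²−z²)/(2L)=-0.3335
  √(A²+B²)=0.5017;  θ1 = -1.0761+2.2978 ≈ 1.2217
φ2=120.0° → target in arm frame (0.1238, 0.0419)
  A cos θ + B sin θ = C:  0.0162·cos θ + -0.4416·sin θ = -0.0226
  θ2 = atan2(B,A) + arccos(C/0.4419) = 0.0878
rotate P by −φ3: (-0.0256, -0.1282, -0.4416)
  e−x'=0.1656;  (l²−L²−(e−x')²−y'²−z²)/2L = -0.2319
  √(A²+B²)=0.4716;  θ3 = -1.2120+2.0848 ≈ 0.8729

θ₁ = 1.2217, θ₂ = 0.0878, θ₃ = 0.8729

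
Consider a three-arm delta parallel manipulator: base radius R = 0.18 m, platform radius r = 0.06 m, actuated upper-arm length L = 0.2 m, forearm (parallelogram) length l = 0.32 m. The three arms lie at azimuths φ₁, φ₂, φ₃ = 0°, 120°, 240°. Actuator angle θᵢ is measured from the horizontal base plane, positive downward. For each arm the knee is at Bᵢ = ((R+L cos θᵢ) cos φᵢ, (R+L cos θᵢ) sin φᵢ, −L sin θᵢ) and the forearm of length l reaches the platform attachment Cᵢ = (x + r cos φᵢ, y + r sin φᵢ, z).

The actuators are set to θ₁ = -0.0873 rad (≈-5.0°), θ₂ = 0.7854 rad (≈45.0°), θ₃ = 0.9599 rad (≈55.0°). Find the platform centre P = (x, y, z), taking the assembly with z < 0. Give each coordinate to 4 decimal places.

φ1=0.0°: virtual centre (0.3192, 0.0000, 0.0174), radius l
φ2=120.0°: virtual centre (-0.1307, 0.2264, -0.1414), radius l
centre 3 = (0.2347·cos240.0°, 0.2347·sin240.0°, -0.1638) = (-0.1174, -0.2033, -0.1638)
subtract pairs → two planes through P
plane₁₂: -0.8999x+0.4528y+-0.3177z = -0.0139
det = 0.7612;  x = 0.0195+-0.3853z,  y = 0.0081+-0.0641z
into |P−centre ₁|² = l²: 1.1526z² + 0.1951z + -0.0122 = 0;  Δ = 0.0942;  z = -0.2178 or 0.0485 → z<0 root = -0.2178
x = 0.1034, y = 0.0220

(0.1034, 0.0220, -0.2178)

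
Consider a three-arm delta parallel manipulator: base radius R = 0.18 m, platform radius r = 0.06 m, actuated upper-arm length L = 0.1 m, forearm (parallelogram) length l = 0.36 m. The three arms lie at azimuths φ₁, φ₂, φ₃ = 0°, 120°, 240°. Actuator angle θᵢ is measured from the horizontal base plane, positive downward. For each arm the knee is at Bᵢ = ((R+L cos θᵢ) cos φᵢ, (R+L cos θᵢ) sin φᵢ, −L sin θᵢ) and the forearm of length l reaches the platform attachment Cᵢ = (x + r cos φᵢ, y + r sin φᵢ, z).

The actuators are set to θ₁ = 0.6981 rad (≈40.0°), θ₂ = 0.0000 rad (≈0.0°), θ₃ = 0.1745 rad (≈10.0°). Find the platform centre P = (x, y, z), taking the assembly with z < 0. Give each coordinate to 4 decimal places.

O1 = (0.1966·cos0.0°, 0.1966·sin0.0°, -0.0643) = (0.1966, 0.0000, -0.0643)
φ2=120.0°: virtual centre (-0.1100, 0.1905, 0.0000), radius l
arm 3 at φ=240.0°: (R−r)+L cos θ3 = 0.2185;  O3 = (-0.1092, -0.1892, -0.0174)
eliminate P² terms by subtracting sphere 1 from 2 and 3
linear system: -0.6132x+0.3811y = 0.0056−0.1286z; -0.6117x+-0.3784y = 0.0052−0.0938z
det = 0.4651;  x = -0.0089+0.1815z,  y = 0.0005+-0.0454z
quadratic in z: (1.0350)z²+(0.0539)z+(-0.0832)=0, √Δ=0.5895 → z ∈ {-0.3109, 0.2587}; z = -0.3109 (taking z<0)
x = -0.0653, y = 0.0146

(-0.0653, 0.0146, -0.3109)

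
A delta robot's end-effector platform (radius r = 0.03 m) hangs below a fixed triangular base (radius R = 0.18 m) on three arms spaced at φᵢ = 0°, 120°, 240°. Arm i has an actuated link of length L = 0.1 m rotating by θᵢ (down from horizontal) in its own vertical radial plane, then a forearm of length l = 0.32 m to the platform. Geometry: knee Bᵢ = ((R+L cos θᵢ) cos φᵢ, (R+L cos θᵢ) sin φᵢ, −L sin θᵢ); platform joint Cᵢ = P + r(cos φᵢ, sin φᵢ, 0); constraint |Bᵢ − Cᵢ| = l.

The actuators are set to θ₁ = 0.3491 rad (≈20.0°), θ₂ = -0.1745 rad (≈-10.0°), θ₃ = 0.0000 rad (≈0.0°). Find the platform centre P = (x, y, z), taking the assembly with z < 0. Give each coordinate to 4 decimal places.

(-0.0261, 0.0078, -0.2057)

arm 1 at φ=0.0°: ρ1 = 0.2440;  centre 1 = (0.2440, 0.0000, -0.0342)
φ2=120.0°: virtual centre (-0.1242, 0.2152, 0.0174), radius l
arm 3 at φ=240.0°: ρ3 = 0.2500;  centre 3 = (-0.1250, -0.2165, 0.0000)
subtract pairs → two planes through P
[-0.7364 0.4304 0.1031]·P = 0.0014;  [-0.7379 -0.4330 0.0684]·P = 0.0018
det = 0.6365;  x = -0.0021+0.1164z,  y = -0.0005+-0.0404z
quadratic in z: (1.0152)z²+(0.0111)z+(-0.0407)=0, √Δ=0.4065 → z ∈ {-0.2057, 0.1947}; z = -0.2057 (taking z<0)
x = -0.0261, y = 0.0078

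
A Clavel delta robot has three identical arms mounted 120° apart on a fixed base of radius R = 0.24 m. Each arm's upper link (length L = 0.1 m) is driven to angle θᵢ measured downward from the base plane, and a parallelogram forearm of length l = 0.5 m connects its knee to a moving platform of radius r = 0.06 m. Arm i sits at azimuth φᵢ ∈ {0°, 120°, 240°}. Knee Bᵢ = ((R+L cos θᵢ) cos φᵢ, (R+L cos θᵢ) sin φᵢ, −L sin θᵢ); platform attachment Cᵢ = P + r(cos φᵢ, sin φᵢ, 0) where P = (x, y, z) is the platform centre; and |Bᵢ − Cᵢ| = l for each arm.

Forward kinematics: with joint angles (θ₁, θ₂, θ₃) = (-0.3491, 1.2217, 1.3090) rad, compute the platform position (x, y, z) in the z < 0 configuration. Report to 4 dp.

(0.1870, 0.0096, -0.4581)

arm 1 at φ=0.0°: (R−r)+L cos θ1 = 0.2740;  S1 = (0.2740, 0.0000, 0.0342)
arm 2 at φ=120.0°: (R−r)+L cos θ2 = 0.2142;  S2 = (-0.1071, 0.1855, -0.0940)
φ3=240.0°: virtual centre (-0.1029, -0.1783, -0.0966), radius l
eliminate P² terms by subtracting sphere 1 from 2 and 3
linear system: -0.7621x+0.3710y = -0.0215−-0.2563z; -0.7538x+-0.3566y = -0.0245−-0.2616z
Cramer: x(z) = 0.0304-0.3418z;  y(z) = 0.0045-0.0111z
sphere 1 gives Az²+Bz+C=0 with A=1.1169, B=0.0980, C=-0.1895;  B²−4AC=0.8562;  roots -0.4581, 0.3704;  negative root z = -0.4581
x = 0.1870, y = 0.0096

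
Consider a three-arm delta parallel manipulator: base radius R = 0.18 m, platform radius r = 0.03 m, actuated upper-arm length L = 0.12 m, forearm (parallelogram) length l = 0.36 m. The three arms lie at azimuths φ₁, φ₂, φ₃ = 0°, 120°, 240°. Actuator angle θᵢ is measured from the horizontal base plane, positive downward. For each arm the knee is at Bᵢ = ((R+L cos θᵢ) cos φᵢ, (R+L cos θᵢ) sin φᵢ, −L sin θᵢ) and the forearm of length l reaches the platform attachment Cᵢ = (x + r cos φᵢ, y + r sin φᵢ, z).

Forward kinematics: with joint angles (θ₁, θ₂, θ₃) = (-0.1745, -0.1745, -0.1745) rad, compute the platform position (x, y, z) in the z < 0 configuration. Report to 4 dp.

(0.0000, 0.0000, -0.2193)

φ1=0.0°: virtual centre (0.2682, 0.0000, 0.0208), radius l
arm 2 at φ=120.0°: e+L cos θ2 = 0.2682;  S2 = (-0.1341, 0.2322, 0.0208)
arm 3 at φ=240.0°: e+L cos θ3 = 0.2682;  S3 = (-0.1341, -0.2322, 0.0208)
subtract pairs → two planes through P
[-0.8045 0.4645 0.0000]·P = 0.0000;  [-0.8045 -0.4645 0.0000]·P = 0.0000
Cramer: x(z) = 0.0000+0.0000z;  y(z) = 0.0000+0.0000z
sphere 1 gives Az²+Bz+C=0 with A=1.0000, B=-0.0417, C=-0.0572;  B²−4AC=0.2307;  roots -0.2193, 0.2610;  negative root z = -0.2193
x = 0.0000, y = 0.0000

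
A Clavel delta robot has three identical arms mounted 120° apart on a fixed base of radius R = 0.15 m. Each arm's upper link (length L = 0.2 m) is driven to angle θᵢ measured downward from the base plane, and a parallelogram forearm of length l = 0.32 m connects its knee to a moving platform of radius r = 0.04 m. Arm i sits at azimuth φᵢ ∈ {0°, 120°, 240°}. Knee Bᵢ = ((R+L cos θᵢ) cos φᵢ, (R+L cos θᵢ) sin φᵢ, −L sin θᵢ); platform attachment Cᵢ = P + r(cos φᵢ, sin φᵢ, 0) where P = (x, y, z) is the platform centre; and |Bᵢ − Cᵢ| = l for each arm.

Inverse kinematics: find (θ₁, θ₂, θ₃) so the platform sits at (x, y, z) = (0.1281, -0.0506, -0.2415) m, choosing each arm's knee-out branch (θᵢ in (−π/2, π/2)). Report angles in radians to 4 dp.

arm 1 (φ=0.0°): x'=0.1281, y'=-0.0506
  A=-0.0181, B=-0.2415, C=(l²−L²−A²−y'²−z²)/(2L)=0.0030
  θ1 = atan2(B,A) + arccos(C/0.2422) = -0.0871
φ2=120.0° → target in arm frame (-0.1079, -0.0856)
  A cos θ + B sin θ = C:  0.2179·cos θ + -0.2415·sin θ = -0.1268
  √(A²+B²)=0.3253;  θ2 = -0.8368+1.9713 ≈ 1.1345
rotate P by −φ3: (-0.0202, 0.1362, -0.2415)
  A cos θ + B sin θ = C:  0.1302·cos θ + -0.2415·sin θ = -0.0786
  √(A²+B²)=0.2744;  θ3 = -1.0762+1.8614 ≈ 0.7851

θ₁ = -0.0871, θ₂ = 1.1345, θ₃ = 0.7851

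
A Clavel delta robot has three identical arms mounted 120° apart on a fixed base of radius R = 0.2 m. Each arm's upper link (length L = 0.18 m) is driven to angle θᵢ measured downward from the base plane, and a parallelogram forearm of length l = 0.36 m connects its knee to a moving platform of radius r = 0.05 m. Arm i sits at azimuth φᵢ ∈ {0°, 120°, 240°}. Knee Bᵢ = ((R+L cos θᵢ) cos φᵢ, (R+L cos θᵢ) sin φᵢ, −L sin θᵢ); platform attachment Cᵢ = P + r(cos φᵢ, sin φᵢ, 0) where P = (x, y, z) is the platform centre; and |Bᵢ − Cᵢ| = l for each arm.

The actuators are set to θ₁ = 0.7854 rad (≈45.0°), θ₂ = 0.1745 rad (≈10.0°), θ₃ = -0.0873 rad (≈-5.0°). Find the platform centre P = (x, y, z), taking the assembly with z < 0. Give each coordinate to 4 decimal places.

(-0.0733, -0.0175, -0.2070)

φ1=0.0°: virtual centre (0.2773, 0.0000, -0.1273), radius l
centre 2 = (0.3273·cos120.0°, 0.3273·sin120.0°, -0.0313) = (-0.1636, 0.2834, -0.0313)
centre 3 = (0.3293·cos240.0°, 0.3293·sin240.0°, 0.0157) = (-0.1647, -0.2852, 0.0157)
eliminate P² terms by subtracting sphere 1 from 2 and 3
[-0.8818 0.5668 0.1921]·P = 0.0150;  [-0.8839 -0.5704 0.2859]·P = 0.0156
det = 1.0040;  x = -0.0173+0.2706z,  y = -0.0005+0.0821z
sphere 1 gives Az²+Bz+C=0 with A=1.0799, B=0.0951, C=-0.0266;  B²−4AC=0.1240;  roots -0.2070, 0.1190;  negative root z = -0.2070
x = -0.0733, y = -0.0175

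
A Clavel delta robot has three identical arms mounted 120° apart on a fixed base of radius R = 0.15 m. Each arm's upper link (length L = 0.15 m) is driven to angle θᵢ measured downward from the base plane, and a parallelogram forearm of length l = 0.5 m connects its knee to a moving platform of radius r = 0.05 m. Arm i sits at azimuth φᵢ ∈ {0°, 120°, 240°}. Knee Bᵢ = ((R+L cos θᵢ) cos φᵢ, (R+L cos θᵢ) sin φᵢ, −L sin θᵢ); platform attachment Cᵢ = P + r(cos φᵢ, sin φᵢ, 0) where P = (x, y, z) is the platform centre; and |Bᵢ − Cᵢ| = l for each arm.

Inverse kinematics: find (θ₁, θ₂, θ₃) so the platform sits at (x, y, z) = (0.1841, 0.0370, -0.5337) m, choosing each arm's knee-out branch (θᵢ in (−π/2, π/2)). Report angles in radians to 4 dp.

θ₁ = 0.2616, θ₂ = 1.0467, θ₃ = 1.2214

rotate P by −φ1: (0.1841, 0.0370, -0.5337)
  A cos θ + B sin θ = C:  -0.0841·cos θ + -0.5337·sin θ = -0.2193
  √(A²+B²)=0.5403;  θ1 = -1.7271+1.9887 ≈ 0.2616
rotate P by −φ2: (-0.0600, -0.1779, -0.5337)
  e−x'=0.1600;  (l²−L²−(e−x')²−y'²−z²)/2L = -0.3820
  √(A²+B²)=0.5572;  θ2 = -1.2795+2.3262 ≈ 1.0467
arm 3 (φ=240.0°): x'=-0.1241, y'=0.1409
  A=0.2241, B=-0.5337, C=(l²−L²−A²−y'²−z²)/(2L)=-0.4247
  θ3 = atan2(B,A) + arccos(C/0.5788) = 1.2214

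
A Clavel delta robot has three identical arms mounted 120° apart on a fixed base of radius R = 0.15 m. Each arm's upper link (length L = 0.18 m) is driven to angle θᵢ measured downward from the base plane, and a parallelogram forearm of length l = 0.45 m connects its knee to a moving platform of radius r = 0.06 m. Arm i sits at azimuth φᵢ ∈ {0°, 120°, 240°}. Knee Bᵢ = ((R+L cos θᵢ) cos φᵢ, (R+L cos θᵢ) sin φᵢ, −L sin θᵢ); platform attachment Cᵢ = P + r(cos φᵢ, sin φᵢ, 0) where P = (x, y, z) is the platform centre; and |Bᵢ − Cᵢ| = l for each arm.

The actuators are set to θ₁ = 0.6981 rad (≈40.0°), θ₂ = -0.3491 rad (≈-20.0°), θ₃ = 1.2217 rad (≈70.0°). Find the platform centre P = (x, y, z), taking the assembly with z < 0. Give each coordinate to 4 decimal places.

(-0.0265, 0.2661, -0.3745)

S1 = (0.2279·cos0.0°, 0.2279·sin0.0°, -0.1157) = (0.2279, 0.0000, -0.1157)
arm 2 at φ=120.0°: ρ2 = 0.2591;  S2 = (-0.1296, 0.2244, 0.0616)
φ3=240.0°: virtual centre (-0.0758, -0.1313, -0.1691), radius l
|S₂|²−|S₁|² = 0.0056;  |S₃|²−|S₁|² = -0.0137
[-0.7149 0.4488 0.3545]·P = 0.0056;  [-0.6074 -0.2625 -0.1069]·P = -0.0137
det = 0.4603;  x = 0.0102+0.0980z,  y = 0.0288+-0.6338z
into |P−S₁|² = l²: 1.4113z² + 0.1523z + -0.1409 = 0;  Δ = 0.8186;  z = -0.3745 or 0.2666 → z<0 root = -0.3745
x = -0.0265, y = 0.2661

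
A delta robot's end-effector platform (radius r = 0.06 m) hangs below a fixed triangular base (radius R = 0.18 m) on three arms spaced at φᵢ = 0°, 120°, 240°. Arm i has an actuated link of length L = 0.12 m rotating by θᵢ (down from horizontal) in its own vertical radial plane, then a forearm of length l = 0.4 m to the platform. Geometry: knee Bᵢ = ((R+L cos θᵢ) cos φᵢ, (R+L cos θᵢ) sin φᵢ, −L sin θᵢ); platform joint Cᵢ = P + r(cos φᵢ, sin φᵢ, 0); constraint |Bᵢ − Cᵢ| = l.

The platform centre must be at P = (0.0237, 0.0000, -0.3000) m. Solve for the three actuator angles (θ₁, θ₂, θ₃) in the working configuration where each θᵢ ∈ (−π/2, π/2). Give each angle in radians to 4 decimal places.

φ1=0.0° → target in arm frame (0.0237, 0.0000)
  A cos θ + B sin θ = C:  0.0963·cos θ + -0.3000·sin θ = 0.1930
  θ1 = atan2(B,A) + arccos(C/0.3151) = -0.3488
φ2=120.0° → target in arm frame (-0.0118, -0.0205)
  e−x'=0.1318;  (l²−L²−(e−x')²−y'²−z²)/2L = 0.1575
  θ2 = atan2(B,A) + arccos(C/0.3277) = -0.0872
arm 3 (φ=240.0°): x'=-0.0119, y'=0.0205
  e−x'=0.1318;  (l²−L²−(e−x')²−y'²−z²)/2L = 0.1575
  γ=atan2(-0.3000,0.1318)=-1.1567;  ψ=arccos(0.4806)=1.0695;  θ3=γ+ψ≈-0.0872

θ₁ = -0.3488, θ₂ = -0.0872, θ₃ = -0.0872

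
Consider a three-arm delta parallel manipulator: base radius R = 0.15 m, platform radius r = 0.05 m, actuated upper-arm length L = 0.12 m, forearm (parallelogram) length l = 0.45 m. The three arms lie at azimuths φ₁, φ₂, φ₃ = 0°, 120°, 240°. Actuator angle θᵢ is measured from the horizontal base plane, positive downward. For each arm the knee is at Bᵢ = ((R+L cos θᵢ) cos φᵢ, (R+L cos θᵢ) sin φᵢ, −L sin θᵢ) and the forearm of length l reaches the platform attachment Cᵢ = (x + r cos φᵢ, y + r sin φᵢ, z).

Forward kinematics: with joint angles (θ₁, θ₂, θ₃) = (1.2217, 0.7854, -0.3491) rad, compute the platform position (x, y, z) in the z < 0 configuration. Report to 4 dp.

φ1=0.0°: virtual centre (0.1410, 0.0000, -0.1128), radius l
arm 2 at φ=120.0°: (R−r)+L cos θ2 = 0.1849;  S2 = (-0.0924, 0.1601, -0.0849)
S3 = (0.2128·cos240.0°, 0.2128·sin240.0°, 0.0410) = (-0.1064, -0.1843, 0.0410)
|S₂|²−|S₁|² = 0.0088;  |S₃|²−|S₁|² = 0.0143
[-0.4669 0.3202 0.0558]·P = 0.0088;  [-0.4949 -0.3685 0.3076]·P = 0.0143
det = 0.3305;  x = -0.0237+0.3602z,  y = -0.0071+0.3510z
into |P−S₁|² = l²: 1.2530z² + 0.1018z + -0.1626 = 0;  Δ = 0.8253;  z = -0.4032 or 0.3219 → z<0 root = -0.4032
x = -0.1689, y = -0.1487

(-0.1689, -0.1487, -0.4032)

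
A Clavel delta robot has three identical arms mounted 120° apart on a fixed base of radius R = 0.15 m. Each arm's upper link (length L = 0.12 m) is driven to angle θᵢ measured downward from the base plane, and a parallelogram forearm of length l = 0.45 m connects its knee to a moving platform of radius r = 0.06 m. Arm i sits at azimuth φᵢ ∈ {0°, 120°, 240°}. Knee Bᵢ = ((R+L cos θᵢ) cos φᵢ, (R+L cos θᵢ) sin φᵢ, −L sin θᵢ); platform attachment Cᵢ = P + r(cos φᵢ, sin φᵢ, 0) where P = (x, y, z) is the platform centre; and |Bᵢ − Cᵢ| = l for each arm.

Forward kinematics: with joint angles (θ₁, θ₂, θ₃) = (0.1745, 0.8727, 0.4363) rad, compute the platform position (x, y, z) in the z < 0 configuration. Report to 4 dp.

arm 1 at φ=0.0°: ρ1 = 0.2082;  S1 = (0.2082, 0.0000, -0.0208)
arm 2 at φ=120.0°: ρ2 = 0.1671;  S2 = (-0.0836, 0.1447, -0.0919)
φ3=240.0°: virtual centre (-0.0994, -0.1721, -0.0507), radius l
eliminate P² terms by subtracting sphere 1 from 2 and 3
[-0.5835 0.2895 -0.1422]·P = -0.0074;  [-0.6151 -0.3443 -0.0598]·P = -0.0017
Cramer: x(z) = 0.0080-0.1748z;  y(z) = -0.0094+0.1388z
sphere 1 gives Az²+Bz+C=0 with A=1.0498, B=0.1091, C=-0.1619;  B²−4AC=0.6918;  roots -0.4481, 0.3442;  negative root z = -0.4481
x = 0.0863, y = -0.0716

(0.0863, -0.0716, -0.4481)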